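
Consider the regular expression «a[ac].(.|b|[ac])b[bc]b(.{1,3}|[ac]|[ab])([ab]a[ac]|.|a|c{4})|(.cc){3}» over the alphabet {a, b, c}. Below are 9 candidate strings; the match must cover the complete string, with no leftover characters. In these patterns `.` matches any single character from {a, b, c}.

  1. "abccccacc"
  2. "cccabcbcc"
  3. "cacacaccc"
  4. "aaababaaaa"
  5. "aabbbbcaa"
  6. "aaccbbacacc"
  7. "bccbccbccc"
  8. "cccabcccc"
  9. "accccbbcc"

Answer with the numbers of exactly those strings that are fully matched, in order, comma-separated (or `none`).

1 → no match
2 → no match
3 → no match
4 → no match
5 → no match
6 → no match
7 → no match
8 → no match
9 → no match

none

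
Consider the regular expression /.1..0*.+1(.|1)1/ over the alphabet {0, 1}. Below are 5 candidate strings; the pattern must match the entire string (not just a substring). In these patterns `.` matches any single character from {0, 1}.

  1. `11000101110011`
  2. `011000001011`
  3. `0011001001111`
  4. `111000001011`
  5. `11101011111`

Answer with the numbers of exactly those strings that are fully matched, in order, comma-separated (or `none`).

1 → no match
2 → no match
3 → no match
4 → no match
5 → match

5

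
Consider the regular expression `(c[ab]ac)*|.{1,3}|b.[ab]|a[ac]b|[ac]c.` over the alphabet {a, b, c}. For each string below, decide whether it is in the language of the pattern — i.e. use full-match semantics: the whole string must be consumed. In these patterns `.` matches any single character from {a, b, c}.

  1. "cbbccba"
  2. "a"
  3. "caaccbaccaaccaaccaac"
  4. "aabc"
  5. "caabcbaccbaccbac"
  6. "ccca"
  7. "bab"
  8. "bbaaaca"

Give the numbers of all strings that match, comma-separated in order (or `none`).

2, 3, 7

1 → no match
2 → match
3 → match
4 → no match
5 → no match
6 → no match
7 → match
8 → no match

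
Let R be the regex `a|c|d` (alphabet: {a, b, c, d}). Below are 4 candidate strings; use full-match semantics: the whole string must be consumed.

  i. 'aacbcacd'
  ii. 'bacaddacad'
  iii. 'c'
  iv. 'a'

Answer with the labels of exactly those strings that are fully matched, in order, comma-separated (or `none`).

iii, iv

i → no match
ii → no match
iii → match
iv → match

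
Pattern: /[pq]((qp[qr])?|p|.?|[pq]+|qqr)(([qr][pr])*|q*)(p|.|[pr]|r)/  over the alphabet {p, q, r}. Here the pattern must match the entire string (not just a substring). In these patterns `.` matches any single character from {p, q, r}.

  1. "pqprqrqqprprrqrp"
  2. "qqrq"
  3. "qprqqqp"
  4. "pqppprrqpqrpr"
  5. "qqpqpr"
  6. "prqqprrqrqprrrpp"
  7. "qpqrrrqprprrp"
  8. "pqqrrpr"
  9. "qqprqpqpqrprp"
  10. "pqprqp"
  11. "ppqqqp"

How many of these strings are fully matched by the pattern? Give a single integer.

6

1 → no match
2. "qqrq" → match
3. "qprqqqp" → no match
4 → no match
5. "qqpqpr" → match
6 → no match
7 → match
8. "pqqrrpr" → match
9 → no match
10. "pqprqp" → match
11. "ppqqqp" → match
Total matched: 6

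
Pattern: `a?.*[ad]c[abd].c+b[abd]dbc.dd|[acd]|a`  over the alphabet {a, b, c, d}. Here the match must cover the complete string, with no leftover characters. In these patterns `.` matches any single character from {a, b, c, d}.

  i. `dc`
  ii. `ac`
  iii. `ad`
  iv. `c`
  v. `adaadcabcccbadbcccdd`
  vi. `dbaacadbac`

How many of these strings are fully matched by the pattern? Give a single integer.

i. `dc` → no match
ii. `ac` → no match
iii. `ad` → no match
iv. `c` → match
v → no match
vi. `dbaacadbac` → no match
Total matched: 1

1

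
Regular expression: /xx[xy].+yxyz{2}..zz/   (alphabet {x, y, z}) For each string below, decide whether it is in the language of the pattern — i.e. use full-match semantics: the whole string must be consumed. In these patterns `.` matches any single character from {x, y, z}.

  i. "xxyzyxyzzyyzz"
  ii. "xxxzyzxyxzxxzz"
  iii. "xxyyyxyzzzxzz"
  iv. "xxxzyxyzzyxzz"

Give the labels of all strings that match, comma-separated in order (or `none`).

i, iii, iv

i → match
ii → no match
iii → match
iv → match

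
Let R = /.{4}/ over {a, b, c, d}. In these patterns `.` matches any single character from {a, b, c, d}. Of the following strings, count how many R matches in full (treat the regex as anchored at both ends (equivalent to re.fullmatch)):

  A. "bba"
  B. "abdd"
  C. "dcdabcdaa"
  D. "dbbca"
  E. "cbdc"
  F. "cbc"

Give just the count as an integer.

A → no match
B → match
C → no match
D → no match
E → match
F → no match
Total matched: 2

2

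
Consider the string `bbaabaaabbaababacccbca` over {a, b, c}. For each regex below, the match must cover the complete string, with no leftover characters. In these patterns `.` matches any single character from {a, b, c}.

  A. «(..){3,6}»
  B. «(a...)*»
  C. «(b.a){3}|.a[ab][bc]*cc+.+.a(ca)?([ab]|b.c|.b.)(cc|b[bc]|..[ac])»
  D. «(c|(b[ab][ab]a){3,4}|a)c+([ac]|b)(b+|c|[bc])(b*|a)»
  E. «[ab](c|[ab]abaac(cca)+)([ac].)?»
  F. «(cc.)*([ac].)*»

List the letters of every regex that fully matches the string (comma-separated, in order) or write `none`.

A → no match
B → no match
C → no match
D → match
E → no match
F → no match

D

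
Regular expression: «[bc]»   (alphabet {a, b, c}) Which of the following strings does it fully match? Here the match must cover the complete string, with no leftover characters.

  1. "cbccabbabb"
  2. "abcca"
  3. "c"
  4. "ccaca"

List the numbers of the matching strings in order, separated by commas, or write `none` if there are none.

3

1 → no match
2 → no match
3 → match
4 → no match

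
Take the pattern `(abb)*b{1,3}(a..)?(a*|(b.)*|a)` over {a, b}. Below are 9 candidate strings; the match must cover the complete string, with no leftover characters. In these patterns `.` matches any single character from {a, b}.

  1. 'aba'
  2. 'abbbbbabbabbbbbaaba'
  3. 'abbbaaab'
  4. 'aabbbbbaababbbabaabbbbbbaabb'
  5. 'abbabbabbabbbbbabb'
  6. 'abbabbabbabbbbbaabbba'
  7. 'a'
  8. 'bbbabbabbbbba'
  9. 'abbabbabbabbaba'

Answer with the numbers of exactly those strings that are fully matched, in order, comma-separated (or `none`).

5

1. 'aba' → no match
2 → no match
3. 'abbbaaab' → no match
4 → no match
5 → match
6 → no match
7. 'a' → no match
8 → no match
9 → no match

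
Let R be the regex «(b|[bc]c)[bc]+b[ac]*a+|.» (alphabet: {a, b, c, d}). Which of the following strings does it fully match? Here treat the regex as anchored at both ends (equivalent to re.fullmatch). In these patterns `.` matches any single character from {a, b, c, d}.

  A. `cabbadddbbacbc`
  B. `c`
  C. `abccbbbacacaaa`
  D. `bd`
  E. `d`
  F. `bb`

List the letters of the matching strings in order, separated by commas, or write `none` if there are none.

A → no match
B. `c` → match
C → no match
D. `bd` → no match
E. `d` → match
F. `bb` → no match

B, E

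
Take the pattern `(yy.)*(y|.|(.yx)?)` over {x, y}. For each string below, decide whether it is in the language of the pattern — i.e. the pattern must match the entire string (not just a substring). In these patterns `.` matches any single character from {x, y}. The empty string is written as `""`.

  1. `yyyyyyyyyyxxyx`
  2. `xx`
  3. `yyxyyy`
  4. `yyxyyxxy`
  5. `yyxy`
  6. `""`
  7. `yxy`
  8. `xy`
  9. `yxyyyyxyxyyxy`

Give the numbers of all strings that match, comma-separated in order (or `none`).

1 → no match
2. `xx` → no match
3. `yyxyyy` → match
4. `yyxyyxxy` → no match
5. `yyxy` → match
6. `""` → match
7. `yxy` → no match
8. `xy` → no match
9 → no match

3, 5, 6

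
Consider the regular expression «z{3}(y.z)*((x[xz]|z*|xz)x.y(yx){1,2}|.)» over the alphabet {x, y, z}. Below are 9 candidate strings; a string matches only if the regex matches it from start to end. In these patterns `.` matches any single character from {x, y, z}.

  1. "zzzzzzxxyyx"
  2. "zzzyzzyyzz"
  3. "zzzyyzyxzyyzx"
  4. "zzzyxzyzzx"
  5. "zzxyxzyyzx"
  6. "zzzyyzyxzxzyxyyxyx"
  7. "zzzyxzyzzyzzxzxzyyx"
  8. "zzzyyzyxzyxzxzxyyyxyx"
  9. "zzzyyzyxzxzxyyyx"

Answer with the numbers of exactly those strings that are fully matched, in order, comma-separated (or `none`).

1, 2, 3, 4, 7, 8, 9

1 → match
2 → match
3 → match
4 → match
5 → no match
6 → no match
7 → match
8 → match
9 → match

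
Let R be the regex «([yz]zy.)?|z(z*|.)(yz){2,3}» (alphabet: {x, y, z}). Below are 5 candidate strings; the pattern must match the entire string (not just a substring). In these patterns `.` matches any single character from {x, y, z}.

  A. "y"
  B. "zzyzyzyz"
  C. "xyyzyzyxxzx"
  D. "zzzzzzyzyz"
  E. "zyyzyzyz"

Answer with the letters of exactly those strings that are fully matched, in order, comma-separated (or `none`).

B, D, E

A → no match
B → match
C → no match
D → match
E → match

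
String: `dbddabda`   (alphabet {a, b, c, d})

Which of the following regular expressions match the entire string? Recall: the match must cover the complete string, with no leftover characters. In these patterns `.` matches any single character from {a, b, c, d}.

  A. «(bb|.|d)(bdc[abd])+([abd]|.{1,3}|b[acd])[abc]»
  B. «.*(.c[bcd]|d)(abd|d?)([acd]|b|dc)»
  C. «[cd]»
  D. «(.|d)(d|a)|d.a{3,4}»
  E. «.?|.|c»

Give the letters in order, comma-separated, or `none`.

A → no match
B → match
C → no match
D → no match
E → no match

B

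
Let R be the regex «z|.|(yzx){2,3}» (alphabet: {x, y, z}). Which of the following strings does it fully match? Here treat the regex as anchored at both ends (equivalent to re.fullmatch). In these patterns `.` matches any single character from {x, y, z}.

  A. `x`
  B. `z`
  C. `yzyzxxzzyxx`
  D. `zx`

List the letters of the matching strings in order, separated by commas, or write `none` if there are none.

A. `x` → match
B. `z` → match
C. `yzyzxxzzyxx` → no match
D. `zx` → no match

A, B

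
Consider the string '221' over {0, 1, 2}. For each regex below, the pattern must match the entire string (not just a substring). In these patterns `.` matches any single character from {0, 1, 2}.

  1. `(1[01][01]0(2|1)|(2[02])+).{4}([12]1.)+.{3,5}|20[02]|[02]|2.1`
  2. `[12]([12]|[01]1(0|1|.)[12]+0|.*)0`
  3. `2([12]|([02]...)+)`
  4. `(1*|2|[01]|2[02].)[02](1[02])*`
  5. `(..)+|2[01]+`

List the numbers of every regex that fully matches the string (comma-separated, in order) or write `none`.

1

1 → match
2 → no match — must end with '0'
3 → no match
4 → no match
5 → no match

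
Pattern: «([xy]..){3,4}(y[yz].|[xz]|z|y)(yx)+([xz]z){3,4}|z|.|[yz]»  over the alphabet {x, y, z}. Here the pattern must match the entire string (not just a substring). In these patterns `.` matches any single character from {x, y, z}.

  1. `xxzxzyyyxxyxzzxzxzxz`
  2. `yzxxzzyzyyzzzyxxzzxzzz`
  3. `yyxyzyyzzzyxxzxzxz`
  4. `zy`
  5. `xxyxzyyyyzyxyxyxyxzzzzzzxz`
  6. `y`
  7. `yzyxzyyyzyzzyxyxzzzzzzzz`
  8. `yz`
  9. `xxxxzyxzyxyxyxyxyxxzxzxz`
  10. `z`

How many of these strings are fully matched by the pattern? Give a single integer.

1 → match
2 → no match
3 → match
4 → no match
5 → match
6 → match
7 → match
8 → no match
9 → match
10 → match
Total matched: 7

7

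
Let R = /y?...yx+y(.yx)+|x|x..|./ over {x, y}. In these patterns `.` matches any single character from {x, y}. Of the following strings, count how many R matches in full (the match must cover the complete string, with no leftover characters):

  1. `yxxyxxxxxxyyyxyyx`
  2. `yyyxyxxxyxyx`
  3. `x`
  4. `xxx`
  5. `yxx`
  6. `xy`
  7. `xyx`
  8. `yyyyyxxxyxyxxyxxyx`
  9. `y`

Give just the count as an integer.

1 → match
2. `yyyxyxxxyxyx` → match
3. `x` → match
4. `xxx` → match
5. `yxx` → no match
6. `xy` → no match
7. `xyx` → match
8 → match
9. `y` → match
Total matched: 7

7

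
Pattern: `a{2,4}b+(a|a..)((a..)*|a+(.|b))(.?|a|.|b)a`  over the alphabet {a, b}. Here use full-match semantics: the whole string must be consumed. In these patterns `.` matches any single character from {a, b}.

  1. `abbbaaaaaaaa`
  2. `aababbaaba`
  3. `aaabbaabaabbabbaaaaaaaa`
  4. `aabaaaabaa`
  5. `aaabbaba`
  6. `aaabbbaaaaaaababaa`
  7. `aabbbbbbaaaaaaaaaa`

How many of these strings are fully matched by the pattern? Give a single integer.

1 → no match
2 → match
3 → match
4 → match
5 → match
6 → no match
7 → match
Total matched: 5

5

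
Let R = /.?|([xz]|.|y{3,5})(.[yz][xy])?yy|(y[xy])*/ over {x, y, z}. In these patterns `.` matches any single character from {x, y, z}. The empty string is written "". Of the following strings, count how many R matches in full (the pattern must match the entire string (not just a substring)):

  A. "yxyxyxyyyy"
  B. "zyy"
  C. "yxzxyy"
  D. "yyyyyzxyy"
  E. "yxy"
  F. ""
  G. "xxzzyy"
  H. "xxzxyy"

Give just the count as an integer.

A. "yxyxyxyyyy" → match
B. "zyy" → match
C. "yxzxyy" → match
D. "yyyyyzxyy" → match
E. "yxy" → no match
F. "" → match
G. "xxzzyy" → no match
H. "xxzxyy" → match
Total matched: 6

6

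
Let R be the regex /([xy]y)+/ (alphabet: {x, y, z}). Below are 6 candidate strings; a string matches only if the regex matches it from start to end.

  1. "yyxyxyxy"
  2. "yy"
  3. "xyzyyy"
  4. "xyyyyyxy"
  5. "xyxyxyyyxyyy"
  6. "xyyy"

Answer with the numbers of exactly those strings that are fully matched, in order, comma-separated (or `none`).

1 → match
2 → match
3 → no match
4 → match
5 → match
6 → match

1, 2, 4, 5, 6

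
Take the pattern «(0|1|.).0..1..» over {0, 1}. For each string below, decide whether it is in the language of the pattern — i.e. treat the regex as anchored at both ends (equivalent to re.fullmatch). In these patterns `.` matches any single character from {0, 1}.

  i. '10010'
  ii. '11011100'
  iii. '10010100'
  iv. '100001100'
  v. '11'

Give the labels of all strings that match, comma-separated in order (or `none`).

ii, iii

i → no match
ii → match
iii → match
iv → no match
v → no match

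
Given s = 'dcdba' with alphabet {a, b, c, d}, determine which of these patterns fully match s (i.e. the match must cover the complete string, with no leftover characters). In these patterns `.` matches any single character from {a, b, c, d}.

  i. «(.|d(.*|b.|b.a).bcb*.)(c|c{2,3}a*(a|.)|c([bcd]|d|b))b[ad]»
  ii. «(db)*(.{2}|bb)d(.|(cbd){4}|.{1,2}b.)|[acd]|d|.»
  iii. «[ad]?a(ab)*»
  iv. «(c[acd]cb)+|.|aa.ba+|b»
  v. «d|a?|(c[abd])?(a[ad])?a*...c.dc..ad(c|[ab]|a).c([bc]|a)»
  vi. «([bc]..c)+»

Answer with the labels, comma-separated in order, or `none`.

i → match
ii → no match
iii → no match
iv → no match
v → no match
vi → no match — must end with 'c'

i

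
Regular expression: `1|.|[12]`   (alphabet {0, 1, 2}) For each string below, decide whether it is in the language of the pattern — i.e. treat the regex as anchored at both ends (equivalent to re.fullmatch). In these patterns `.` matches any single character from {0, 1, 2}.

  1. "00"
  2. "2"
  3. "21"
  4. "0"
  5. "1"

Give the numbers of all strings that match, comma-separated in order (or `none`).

2, 4, 5

1. "00" → no match
2. "2" → match
3. "21" → no match
4. "0" → match
5. "1" → match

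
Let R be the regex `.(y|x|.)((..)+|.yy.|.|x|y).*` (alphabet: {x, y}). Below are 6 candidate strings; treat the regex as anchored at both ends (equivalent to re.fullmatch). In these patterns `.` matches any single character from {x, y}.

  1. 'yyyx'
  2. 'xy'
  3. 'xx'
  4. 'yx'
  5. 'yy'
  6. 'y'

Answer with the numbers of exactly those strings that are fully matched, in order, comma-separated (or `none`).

1 → match
2 → no match
3 → no match
4 → no match
5 → no match
6 → no match

1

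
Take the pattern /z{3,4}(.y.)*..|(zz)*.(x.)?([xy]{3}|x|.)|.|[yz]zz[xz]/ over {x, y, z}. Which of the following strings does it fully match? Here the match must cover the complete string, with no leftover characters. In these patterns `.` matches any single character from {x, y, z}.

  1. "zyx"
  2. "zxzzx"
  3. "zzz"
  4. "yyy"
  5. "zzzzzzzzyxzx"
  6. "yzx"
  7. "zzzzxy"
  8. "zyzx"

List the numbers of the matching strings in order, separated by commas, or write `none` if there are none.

5, 7

1. "zyx" → no match
2. "zxzzx" → no match
3. "zzz" → no match
4. "yyy" → no match
5. "zzzzzzzzyxzx" → match
6. "yzx" → no match
7. "zzzzxy" → match
8. "zyzx" → no match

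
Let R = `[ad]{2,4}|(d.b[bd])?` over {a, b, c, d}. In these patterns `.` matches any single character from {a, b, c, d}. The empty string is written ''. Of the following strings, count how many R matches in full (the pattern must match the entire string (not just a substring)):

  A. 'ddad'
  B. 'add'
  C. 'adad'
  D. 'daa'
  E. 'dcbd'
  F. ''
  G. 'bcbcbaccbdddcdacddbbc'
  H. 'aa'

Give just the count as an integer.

7

A → match
B → match
C → match
D → match
E → match
F → match
G → no match
H → match
Total matched: 7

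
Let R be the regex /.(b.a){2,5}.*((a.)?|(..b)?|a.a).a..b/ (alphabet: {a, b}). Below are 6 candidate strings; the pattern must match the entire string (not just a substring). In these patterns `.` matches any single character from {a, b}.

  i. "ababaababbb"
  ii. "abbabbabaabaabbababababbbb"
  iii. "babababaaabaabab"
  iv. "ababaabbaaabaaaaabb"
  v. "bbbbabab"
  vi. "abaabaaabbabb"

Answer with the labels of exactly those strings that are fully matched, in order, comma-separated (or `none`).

none

i → no match
ii → no match
iii → no match
iv → no match
v → no match
vi → no match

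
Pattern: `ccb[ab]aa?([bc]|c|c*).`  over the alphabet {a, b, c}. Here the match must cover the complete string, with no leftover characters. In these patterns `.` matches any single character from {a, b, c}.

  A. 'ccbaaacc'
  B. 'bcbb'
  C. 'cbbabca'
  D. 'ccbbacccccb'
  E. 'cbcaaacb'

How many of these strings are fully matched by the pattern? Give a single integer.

2

A → match
B → no match — must start with 'ccb'
C → no match — must start with 'ccb'
D → match
E → no match — must start with 'ccb'
Total matched: 2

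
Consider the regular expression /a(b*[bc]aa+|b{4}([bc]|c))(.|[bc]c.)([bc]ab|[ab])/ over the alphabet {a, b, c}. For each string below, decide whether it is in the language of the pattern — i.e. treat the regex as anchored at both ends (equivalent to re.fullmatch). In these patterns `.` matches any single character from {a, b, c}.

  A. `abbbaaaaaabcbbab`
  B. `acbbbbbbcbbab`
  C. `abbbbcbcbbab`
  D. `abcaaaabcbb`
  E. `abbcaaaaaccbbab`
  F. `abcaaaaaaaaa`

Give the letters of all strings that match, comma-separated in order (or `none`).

A, C, D, E, F

A → match
B → no match
C → match
D → match
E → match
F → match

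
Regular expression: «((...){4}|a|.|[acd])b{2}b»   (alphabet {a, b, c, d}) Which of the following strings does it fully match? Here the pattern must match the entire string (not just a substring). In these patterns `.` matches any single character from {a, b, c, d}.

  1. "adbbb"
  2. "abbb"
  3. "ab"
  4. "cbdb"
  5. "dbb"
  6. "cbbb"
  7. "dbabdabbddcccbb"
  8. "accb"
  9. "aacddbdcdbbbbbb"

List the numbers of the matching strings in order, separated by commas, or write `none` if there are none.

1. "adbbb" → no match
2. "abbb" → match
3. "ab" → no match — must end with "bb"
4. "cbdb" → no match — must end with "bb"
5. "dbb" → no match
6. "cbbb" → match
7 → no match
8. "accb" → no match — must end with "bb"
9 → match

2, 6, 9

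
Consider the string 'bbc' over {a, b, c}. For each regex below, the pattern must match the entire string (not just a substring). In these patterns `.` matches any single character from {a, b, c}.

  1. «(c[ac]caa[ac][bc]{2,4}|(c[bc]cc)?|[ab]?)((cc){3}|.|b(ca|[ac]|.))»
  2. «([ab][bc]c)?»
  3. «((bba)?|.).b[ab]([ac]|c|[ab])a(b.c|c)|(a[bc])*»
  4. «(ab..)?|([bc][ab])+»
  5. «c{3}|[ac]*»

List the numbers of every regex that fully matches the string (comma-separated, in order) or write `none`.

1, 2

1 → match
2 → match
3 → no match
4 → no match
5 → no match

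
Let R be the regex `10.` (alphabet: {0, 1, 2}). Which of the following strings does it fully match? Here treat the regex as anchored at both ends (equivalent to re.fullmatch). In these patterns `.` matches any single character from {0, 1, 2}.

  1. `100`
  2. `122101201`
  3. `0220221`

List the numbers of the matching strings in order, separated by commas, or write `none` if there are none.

1. `100` → match
2. `122101201` → no match — must start with `10`
3. `0220221` → no match — must start with `10`

1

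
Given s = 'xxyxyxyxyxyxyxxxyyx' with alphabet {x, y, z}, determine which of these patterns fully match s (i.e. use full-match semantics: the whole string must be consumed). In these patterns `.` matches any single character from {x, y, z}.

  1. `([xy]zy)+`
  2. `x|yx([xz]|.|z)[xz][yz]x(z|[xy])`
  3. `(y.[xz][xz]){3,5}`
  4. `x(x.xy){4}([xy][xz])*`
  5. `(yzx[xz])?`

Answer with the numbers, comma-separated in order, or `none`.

1 → no match — must end with 'zy'
2 → no match
3 → no match — must start with 'y'
4 → match
5 → no match

4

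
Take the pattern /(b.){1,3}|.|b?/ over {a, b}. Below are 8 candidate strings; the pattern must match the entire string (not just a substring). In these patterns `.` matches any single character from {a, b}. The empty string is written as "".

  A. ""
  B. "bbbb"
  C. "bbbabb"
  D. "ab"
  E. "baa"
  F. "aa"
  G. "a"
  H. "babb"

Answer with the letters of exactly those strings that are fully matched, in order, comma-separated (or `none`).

A → match
B → match
C → match
D → no match
E → no match
F → no match
G → match
H → match

A, B, C, G, H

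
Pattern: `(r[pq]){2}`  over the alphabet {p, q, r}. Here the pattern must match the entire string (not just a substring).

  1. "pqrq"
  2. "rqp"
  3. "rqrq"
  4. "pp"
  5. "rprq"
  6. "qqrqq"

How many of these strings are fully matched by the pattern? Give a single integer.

1 → no match — must start with "r"
2 → no match
3 → match
4 → no match — must start with "r"
5 → match
6 → no match — must start with "r"
Total matched: 2

2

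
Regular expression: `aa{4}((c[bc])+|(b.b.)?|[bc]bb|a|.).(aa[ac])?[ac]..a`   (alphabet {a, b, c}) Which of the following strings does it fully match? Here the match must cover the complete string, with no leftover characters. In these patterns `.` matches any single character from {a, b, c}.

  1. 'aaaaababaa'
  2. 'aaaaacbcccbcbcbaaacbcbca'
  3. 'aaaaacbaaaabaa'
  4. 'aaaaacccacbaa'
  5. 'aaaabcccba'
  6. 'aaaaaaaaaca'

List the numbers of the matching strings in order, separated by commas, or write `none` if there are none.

1, 3, 6

1 → match
2 → no match
3 → match
4 → no match
5 → no match
6 → match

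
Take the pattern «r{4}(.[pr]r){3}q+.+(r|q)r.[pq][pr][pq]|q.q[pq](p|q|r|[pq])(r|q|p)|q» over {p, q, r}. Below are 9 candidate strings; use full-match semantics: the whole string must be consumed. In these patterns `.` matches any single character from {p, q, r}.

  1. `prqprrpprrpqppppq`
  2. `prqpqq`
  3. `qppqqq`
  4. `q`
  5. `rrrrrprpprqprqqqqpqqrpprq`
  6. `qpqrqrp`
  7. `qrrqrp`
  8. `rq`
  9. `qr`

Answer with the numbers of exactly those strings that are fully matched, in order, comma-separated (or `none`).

1 → no match
2 → no match
3 → no match
4 → match
5 → match
6 → no match
7 → no match
8 → no match
9 → no match

4, 5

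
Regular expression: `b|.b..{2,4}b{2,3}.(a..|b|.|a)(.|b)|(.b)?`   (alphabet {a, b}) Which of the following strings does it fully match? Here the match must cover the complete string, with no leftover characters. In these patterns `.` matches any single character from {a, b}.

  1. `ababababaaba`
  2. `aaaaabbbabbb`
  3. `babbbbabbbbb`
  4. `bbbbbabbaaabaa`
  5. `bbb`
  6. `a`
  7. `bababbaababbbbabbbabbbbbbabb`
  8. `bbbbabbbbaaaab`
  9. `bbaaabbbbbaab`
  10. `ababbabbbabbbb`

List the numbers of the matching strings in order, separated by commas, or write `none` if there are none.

1 → no match
2 → no match
3 → no match
4 → no match
5 → no match
6 → no match
7 → no match
8 → match
9 → match
10 → no match

8, 9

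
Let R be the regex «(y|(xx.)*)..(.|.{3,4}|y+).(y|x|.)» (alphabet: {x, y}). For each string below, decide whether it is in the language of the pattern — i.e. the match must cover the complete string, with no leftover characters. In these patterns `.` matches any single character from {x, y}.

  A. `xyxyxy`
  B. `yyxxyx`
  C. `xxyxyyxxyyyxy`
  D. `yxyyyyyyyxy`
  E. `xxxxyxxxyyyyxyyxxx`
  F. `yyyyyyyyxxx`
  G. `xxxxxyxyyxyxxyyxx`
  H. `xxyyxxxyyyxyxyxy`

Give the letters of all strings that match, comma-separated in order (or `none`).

B, D

A → no match
B → match
C → no match
D → match
E → no match
F → no match
G → no match
H → no match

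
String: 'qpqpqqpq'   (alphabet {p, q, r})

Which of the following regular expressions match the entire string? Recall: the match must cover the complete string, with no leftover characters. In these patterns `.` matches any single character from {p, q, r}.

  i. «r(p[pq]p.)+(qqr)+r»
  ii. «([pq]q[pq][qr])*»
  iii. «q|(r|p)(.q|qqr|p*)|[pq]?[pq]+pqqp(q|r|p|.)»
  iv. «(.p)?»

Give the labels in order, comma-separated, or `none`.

iii

i → no match — must start with 'rp'
ii → no match
iii → match
iv → no match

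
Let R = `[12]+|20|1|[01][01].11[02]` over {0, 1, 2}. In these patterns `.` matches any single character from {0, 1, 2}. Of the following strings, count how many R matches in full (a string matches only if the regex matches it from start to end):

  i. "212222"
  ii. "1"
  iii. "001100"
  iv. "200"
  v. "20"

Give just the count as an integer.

i → match
ii → match
iii → no match
iv → no match
v → match
Total matched: 3

3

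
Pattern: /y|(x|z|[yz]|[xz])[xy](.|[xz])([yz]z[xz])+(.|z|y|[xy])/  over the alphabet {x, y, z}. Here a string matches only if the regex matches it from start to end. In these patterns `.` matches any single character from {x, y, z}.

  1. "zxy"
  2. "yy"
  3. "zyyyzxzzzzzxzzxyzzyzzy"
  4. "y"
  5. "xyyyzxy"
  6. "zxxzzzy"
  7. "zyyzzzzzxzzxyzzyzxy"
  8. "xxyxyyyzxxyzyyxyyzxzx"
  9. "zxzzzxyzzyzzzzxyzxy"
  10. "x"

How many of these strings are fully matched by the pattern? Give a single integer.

1 → no match
2 → no match
3 → match
4 → match
5 → match
6 → match
7 → match
8 → no match
9 → match
10 → no match
Total matched: 6

6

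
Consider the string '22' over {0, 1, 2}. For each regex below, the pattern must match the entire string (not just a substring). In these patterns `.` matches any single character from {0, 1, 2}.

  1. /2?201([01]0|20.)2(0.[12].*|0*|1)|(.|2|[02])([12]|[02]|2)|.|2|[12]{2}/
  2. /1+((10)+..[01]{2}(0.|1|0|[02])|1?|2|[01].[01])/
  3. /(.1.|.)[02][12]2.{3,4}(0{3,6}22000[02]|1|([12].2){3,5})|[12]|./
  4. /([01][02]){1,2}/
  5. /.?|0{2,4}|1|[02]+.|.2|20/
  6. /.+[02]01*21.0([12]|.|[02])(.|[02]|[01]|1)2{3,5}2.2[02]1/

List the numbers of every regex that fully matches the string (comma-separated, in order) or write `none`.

1, 5

1 → match
2 → no match — must start with '1'
3 → no match
4 → no match
5 → match
6 → no match — must end with '1'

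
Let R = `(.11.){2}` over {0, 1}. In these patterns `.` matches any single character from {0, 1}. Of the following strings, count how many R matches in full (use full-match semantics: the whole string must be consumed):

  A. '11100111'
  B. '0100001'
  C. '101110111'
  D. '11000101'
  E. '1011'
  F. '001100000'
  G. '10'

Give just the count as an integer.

A → match
B → no match
C → no match
D → no match
E → no match
F → no match
G → no match
Total matched: 1

1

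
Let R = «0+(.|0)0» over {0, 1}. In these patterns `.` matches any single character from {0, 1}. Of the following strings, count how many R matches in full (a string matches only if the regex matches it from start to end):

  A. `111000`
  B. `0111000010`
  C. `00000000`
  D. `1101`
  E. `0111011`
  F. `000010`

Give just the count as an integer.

A → no match — must start with `0`
B → no match
C → match
D → no match — must start with `0`
E → no match — must end with `0`
F → match
Total matched: 2

2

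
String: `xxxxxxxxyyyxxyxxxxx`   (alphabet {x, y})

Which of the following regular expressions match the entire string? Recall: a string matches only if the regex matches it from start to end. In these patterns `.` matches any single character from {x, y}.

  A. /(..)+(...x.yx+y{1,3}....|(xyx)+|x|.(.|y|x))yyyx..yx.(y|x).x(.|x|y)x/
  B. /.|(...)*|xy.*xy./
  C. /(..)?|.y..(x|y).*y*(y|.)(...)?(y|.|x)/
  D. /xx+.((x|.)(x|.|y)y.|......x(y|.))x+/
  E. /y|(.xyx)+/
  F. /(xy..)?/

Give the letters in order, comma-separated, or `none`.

D

A → no match
B → no match
C → no match
D → match
E → no match
F → no match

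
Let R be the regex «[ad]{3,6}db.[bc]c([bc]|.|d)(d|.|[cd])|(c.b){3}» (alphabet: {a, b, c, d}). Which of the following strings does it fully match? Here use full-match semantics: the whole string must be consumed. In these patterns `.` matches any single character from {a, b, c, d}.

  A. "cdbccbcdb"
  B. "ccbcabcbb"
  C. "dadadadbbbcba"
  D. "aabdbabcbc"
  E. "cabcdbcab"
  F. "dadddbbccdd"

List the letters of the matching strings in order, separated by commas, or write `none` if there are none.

A, B, C, E, F

A. "cdbccbcdb" → match
B. "ccbcabcbb" → match
C → match
D. "aabdbabcbc" → no match
E. "cabcdbcab" → match
F. "dadddbbccdd" → match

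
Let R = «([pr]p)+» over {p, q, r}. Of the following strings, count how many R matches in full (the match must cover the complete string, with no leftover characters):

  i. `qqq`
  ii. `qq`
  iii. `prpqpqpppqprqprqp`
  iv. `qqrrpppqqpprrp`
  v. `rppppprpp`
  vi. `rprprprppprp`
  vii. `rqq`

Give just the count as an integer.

1

i. `qqq` → no match — must end with `p`
ii. `qq` → no match — must end with `p`
iii → no match
iv → no match
v. `rppppprpp` → no match
vi. `rprprprppprp` → match
vii. `rqq` → no match — must end with `p`
Total matched: 1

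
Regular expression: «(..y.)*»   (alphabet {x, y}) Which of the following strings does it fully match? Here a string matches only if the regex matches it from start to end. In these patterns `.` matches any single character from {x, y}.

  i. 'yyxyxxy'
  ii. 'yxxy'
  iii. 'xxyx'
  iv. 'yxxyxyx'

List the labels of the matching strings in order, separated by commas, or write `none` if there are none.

i → no match
ii → no match
iii → match
iv → no match

iii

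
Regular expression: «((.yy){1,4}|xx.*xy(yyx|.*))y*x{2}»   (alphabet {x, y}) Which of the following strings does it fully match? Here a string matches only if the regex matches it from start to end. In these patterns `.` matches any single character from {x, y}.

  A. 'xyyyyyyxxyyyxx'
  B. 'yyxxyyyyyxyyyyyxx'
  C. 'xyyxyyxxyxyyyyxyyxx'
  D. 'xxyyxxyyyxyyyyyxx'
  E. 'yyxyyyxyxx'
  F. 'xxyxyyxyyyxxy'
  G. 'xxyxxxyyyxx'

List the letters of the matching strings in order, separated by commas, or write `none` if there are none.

D, G

A → no match
B → no match
C → no match
D → match
E → no match
F → no match — must end with 'x'
G → match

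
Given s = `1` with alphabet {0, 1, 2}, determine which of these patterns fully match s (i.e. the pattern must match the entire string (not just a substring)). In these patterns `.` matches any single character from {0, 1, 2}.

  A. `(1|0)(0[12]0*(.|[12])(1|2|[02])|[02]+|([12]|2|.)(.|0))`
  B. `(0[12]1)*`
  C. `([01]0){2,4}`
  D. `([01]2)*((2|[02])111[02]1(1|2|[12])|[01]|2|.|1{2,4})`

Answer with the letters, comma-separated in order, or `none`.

D

A → no match
B → no match
C → no match — must end with `0`
D → match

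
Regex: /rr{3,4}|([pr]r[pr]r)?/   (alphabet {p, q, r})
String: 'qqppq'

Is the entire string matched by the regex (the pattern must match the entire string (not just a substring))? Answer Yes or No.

No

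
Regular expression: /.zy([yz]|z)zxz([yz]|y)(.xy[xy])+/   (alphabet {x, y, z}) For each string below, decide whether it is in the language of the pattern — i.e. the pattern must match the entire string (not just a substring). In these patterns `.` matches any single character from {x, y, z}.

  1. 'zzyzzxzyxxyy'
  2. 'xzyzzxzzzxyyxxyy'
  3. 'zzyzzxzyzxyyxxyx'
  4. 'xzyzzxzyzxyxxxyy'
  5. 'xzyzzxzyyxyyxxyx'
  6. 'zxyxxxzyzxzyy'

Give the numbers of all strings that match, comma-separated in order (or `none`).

1, 2, 3, 4, 5

1 → match
2 → match
3 → match
4 → match
5 → match
6 → no match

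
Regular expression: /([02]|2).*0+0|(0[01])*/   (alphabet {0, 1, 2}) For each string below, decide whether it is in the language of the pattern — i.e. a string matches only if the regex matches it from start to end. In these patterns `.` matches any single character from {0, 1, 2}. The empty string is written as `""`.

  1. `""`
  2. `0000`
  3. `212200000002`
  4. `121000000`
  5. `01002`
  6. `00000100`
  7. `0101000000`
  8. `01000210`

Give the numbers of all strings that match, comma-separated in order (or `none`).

1, 2, 6, 7

1 → match
2 → match
3 → no match
4 → no match
5 → no match
6 → match
7 → match
8 → no match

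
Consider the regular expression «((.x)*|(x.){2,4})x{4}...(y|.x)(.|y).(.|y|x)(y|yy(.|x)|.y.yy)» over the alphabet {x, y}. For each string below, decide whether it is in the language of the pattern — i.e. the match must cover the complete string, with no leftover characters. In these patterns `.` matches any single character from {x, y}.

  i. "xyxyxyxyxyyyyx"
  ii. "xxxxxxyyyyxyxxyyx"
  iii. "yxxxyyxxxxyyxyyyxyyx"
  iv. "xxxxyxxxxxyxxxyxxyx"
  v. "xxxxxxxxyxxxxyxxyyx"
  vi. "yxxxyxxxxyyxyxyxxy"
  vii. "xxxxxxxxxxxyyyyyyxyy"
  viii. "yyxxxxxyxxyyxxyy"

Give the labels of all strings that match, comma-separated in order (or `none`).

i → no match
ii → match
iii → no match
iv → no match
v → match
vi → no match
vii → match
viii → no match

ii, v, vii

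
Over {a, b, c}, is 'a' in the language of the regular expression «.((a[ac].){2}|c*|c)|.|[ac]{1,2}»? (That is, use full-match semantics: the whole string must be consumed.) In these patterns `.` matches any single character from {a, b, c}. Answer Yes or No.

Yes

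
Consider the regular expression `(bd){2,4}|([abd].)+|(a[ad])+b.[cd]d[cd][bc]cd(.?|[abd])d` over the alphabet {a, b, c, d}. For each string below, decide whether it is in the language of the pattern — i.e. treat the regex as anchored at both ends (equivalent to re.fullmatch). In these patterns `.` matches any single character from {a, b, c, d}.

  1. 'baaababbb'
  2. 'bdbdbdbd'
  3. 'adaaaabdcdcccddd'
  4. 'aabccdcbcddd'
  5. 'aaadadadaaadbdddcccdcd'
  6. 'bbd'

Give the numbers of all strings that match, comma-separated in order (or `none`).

2, 3, 4, 5

1. 'baaababbb' → no match
2. 'bdbdbdbd' → match
3 → match
4. 'aabccdcbcddd' → match
5 → match
6. 'bbd' → no match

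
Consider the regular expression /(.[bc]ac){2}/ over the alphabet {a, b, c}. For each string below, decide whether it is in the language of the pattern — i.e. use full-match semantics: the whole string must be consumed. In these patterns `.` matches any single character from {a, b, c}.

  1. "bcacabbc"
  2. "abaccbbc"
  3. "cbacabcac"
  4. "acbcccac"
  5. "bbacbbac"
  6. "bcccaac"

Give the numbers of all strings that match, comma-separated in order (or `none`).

1. "bcacabbc" → no match — must end with "ac"
2. "abaccbbc" → no match — must end with "ac"
3. "cbacabcac" → no match
4. "acbcccac" → no match
5. "bbacbbac" → match
6. "bcccaac" → no match

5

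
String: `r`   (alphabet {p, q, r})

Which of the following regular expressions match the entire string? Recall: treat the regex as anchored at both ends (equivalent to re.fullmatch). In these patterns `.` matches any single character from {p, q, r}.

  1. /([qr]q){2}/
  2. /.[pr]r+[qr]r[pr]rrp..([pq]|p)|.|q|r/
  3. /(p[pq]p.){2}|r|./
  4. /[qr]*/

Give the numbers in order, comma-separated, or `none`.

1 → no match — must end with `q`
2 → match
3 → match
4 → match

2, 3, 4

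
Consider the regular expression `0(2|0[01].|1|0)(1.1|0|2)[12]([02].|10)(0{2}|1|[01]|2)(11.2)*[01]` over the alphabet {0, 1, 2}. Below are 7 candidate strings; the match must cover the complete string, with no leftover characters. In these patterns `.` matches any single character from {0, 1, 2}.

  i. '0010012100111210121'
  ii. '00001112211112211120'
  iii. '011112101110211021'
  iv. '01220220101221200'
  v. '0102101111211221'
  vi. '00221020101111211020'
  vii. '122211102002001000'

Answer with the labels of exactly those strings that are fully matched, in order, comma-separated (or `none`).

i → no match
ii → match
iii → match
iv → no match
v → match
vi → no match
vii → no match — must start with '0'

ii, iii, v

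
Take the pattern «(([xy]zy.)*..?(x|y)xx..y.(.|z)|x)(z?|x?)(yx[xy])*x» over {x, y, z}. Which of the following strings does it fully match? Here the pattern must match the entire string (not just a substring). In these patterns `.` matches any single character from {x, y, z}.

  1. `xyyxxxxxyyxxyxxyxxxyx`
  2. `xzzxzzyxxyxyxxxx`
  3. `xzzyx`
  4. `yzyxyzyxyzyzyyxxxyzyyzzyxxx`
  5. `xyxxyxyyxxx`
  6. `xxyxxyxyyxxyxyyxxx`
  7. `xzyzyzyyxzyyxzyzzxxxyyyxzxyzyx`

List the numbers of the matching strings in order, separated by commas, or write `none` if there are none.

4, 5, 6

1 → no match
2 → no match
3 → no match
4 → match
5 → match
6 → match
7 → no match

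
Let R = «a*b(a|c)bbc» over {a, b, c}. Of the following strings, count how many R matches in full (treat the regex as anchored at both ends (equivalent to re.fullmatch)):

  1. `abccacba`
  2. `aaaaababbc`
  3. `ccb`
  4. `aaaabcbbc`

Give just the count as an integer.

1 → no match — must end with `bbc`
2 → match
3 → no match — must end with `bbc`
4 → match
Total matched: 2

2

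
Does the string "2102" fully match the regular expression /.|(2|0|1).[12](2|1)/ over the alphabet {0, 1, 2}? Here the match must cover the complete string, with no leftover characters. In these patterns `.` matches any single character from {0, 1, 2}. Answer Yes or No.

No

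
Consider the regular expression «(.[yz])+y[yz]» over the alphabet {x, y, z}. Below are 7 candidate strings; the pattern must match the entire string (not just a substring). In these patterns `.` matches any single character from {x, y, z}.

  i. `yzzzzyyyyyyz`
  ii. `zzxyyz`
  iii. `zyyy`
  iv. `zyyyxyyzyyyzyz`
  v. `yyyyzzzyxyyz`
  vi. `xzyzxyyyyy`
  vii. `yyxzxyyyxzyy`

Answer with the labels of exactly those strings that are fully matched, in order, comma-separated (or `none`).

i, ii, iii, iv, v, vi, vii

i → match
ii → match
iii → match
iv → match
v → match
vi → match
vii → match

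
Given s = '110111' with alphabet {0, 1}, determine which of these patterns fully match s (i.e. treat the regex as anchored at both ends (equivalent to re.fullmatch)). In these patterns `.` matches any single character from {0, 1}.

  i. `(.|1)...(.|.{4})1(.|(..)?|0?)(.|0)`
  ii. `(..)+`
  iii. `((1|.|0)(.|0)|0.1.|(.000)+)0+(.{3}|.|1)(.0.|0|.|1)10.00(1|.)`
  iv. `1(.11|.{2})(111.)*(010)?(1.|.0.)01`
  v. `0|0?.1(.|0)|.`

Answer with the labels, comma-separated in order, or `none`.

ii

i → no match
ii → match
iii → no match
iv → no match — must end with '01'
v → no match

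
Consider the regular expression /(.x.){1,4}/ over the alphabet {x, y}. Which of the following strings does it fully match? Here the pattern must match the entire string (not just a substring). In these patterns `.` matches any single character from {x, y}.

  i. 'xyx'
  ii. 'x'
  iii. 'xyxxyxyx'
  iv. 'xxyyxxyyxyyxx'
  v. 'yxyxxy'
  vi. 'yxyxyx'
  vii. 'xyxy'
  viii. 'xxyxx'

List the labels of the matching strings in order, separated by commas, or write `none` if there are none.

i → no match
ii → no match
iii → no match
iv → no match
v → match
vi → no match
vii → no match
viii → no match

v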